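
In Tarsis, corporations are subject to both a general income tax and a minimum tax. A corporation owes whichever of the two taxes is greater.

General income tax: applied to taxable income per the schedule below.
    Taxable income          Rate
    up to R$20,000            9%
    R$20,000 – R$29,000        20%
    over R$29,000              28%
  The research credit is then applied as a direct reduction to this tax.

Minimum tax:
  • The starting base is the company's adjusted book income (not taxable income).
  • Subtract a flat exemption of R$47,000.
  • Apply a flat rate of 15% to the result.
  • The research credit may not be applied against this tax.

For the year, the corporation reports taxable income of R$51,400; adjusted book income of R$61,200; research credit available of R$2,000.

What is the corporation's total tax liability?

General income tax:
  R$20,000 × 9% = R$1,800
  R$9,000 × 20% = R$1,800
  R$22,400 × 28% = R$6,272
  → R$9,872
  Less research credit R$2,000 → R$7,872

Minimum tax:
  Base (adjusted book income): R$61,200
  Less exemption R$47,000 → base R$14,200
  R$14,200 × 15% = R$2,130

R$7,872 > R$2,130, so the general income tax governs.

R$7,872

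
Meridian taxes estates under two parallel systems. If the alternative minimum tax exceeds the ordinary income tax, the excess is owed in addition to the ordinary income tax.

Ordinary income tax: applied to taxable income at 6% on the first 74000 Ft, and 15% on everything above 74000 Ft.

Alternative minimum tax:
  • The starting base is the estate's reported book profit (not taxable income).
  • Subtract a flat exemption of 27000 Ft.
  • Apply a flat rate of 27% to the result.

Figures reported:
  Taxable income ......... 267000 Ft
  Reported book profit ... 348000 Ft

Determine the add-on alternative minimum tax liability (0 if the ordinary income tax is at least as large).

Ordinary income tax:
  74000 Ft × 6% = 4440 Ft
  193000 Ft × 15% = 28950 Ft
  → 33390 Ft

Alternative minimum tax:
  Base (reported book profit): 348000 Ft
  Less exemption 27000 Ft → base 321000 Ft
  321000 Ft × 27% = 86670 Ft

Excess of alternative minimum tax over ordinary income tax: 86670 Ft − 33390 Ft = 53280 Ft.

53280 Ft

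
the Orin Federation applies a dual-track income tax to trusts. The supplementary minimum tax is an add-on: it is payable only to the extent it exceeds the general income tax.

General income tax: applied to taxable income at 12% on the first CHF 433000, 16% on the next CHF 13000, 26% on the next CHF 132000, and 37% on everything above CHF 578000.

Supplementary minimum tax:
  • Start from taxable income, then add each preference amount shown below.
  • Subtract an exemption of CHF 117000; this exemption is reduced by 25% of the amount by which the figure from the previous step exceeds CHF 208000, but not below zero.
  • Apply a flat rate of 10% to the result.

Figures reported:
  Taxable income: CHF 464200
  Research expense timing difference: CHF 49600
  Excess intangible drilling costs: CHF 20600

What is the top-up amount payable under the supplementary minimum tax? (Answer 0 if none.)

Supplementary minimum tax:
  Adjusted income: CHF 464200 + CHF 49600 + CHF 20600 = CHF 534400
  Exemption: CHF 117000 − 25% × (CHF 534400 − CHF 208000) = CHF 117000 − CHF 81600 = CHF 35400
  Base: CHF 534400 − CHF 35400 = CHF 499000
  CHF 499000 × 10% = CHF 49900

General income tax:
  CHF 433000 × 12% = CHF 51960
  CHF 13000 × 16% = CHF 2080
  CHF 18200 × 26% = CHF 4732
  → CHF 58772

CHF 49900 ≤ CHF 58772, so no add-on is due.

CHF 0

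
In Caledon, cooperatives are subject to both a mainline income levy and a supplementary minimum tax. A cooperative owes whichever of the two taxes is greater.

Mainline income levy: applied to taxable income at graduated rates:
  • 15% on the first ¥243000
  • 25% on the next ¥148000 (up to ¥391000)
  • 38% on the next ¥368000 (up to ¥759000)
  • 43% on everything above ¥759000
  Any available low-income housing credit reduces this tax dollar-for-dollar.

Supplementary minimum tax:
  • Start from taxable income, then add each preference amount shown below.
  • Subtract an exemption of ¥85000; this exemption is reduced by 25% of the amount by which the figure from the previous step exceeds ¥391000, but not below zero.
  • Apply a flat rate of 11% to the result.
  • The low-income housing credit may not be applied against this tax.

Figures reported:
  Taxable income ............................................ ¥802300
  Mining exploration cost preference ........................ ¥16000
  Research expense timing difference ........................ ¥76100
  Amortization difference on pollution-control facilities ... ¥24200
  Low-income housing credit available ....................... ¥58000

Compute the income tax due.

¥173909

Mainline income levy:
  ¥243000 × 15% = ¥36450
  ¥148000 × 25% = ¥37000
  ¥368000 × 38% = ¥139840
  ¥43300 × 43% = ¥18619
  → ¥231909
  Less low-income housing credit ¥58000 → ¥173909

Supplementary minimum tax:
  Adjusted income: ¥802300 + ¥16000 + ¥76100 + ¥24200 = ¥918600
  Exemption: 25% × (¥918600 − ¥391000) = ¥131900 ≥ ¥85000, so the exemption is fully phased out
  Base: ¥918600 − ¥0 = ¥918600
  ¥918600 × 11% = ¥101046

¥173909 > ¥101046, so the mainline income levy governs.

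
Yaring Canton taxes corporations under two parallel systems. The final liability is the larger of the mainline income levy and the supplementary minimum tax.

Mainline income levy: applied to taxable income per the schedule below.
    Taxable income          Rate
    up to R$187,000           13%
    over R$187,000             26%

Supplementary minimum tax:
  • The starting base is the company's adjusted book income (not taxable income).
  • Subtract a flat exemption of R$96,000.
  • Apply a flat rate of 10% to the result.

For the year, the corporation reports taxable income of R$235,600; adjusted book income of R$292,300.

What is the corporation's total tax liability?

R$36,946

Supplementary minimum tax:
  Base (adjusted book income): R$292,300
  Less exemption R$96,000 → base R$196,300
  R$196,300 × 10% = R$19,630

Mainline income levy:
  R$187,000 × 13% = R$24,310
  R$48,600 × 26% = R$12,636
  → R$36,946

R$36,946 > R$19,630, so the mainline income levy governs.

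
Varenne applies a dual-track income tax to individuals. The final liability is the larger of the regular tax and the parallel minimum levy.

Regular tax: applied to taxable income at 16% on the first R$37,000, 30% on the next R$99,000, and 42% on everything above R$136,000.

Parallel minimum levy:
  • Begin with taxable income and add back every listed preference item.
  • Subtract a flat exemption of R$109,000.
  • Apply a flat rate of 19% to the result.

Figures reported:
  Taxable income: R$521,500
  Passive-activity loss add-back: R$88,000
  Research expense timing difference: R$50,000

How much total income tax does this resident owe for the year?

Parallel minimum levy:
  Adjusted income: R$521,500 + R$88,000 + R$50,000 = R$659,500
  Less exemption R$109,000 → base R$550,500
  R$550,500 × 19% = R$104,595

Regular tax:
  R$37,000 × 16% = R$5,920
  R$99,000 × 30% = R$29,700
  R$385,500 × 42% = R$161,910
  → R$197,530

R$197,530 > R$104,595, so the regular tax governs.

R$197,530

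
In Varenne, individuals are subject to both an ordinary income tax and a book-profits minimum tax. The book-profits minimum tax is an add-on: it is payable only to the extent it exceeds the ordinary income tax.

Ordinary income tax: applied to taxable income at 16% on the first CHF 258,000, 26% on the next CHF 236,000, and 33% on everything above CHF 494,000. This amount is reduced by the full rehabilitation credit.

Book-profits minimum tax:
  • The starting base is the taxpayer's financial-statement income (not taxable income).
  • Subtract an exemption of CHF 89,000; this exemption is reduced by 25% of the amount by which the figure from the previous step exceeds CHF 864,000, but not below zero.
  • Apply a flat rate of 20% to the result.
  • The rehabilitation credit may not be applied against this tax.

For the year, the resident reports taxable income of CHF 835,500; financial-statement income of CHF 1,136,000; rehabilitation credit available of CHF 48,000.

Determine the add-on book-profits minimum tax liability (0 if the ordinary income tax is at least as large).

Ordinary income tax:
  CHF 258,000 × 16% = CHF 41,280
  CHF 236,000 × 26% = CHF 61,360
  CHF 341,500 × 33% = CHF 112,695
  → CHF 215,335
  Less rehabilitation credit CHF 48,000 → CHF 167,335

Book-profits minimum tax:
  Base (financial-statement income): CHF 1,136,000
  Exemption: CHF 89,000 − 25% × (CHF 1,136,000 − CHF 864,000) = CHF 89,000 − CHF 68,000 = CHF 21,000
  Base: CHF 1,136,000 − CHF 21,000 = CHF 1,115,000
  CHF 1,115,000 × 20% = CHF 223,000

Excess of book-profits minimum tax over ordinary income tax: CHF 223,000 − CHF 167,335 = CHF 55,665.

CHF 55,665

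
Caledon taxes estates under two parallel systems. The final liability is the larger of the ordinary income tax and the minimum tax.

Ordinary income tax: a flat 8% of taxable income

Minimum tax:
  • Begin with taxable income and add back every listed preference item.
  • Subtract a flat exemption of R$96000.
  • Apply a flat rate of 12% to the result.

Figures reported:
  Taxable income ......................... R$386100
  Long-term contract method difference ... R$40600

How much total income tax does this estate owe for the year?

R$39684

Ordinary income tax:
  R$386100 × 8% = R$30888

Minimum tax:
  Adjusted income: R$386100 + R$40600 = R$426700
  Less exemption R$96000 → base R$330700
  R$330700 × 12% = R$39684

R$39684 > R$30888, so the minimum tax is the binding amount.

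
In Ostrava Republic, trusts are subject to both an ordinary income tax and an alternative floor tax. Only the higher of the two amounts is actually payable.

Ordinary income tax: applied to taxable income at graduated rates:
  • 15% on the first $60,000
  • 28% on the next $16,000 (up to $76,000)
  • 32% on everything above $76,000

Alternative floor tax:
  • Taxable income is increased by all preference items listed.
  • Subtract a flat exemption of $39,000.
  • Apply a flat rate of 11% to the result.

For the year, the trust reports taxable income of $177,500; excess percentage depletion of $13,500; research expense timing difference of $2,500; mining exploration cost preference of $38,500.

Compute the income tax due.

$45,960

Alternative floor tax:
  Adjusted income: $177,500 + $13,500 + $2,500 + $38,500 = $232,000
  Less exemption $39,000 → base $193,000
  $193,000 × 11% = $21,230

Ordinary income tax:
  $60,000 × 15% = $9,000
  $16,000 × 28% = $4,480
  $101,500 × 32% = $32,480
  → $45,960

$45,960 > $21,230, so the ordinary income tax governs.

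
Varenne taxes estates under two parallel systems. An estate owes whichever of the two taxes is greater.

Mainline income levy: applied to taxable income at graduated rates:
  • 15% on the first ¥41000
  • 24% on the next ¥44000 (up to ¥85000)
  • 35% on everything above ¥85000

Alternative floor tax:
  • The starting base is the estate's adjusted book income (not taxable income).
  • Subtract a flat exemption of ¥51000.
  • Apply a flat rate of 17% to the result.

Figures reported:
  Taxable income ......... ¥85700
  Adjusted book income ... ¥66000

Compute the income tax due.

Mainline income levy:
  ¥41000 × 15% = ¥6150
  ¥44000 × 24% = ¥10560
  ¥700 × 35% = ¥245
  → ¥16955

Alternative floor tax:
  Base (adjusted book income): ¥66000
  Less exemption ¥51000 → base ¥15000
  ¥15000 × 17% = ¥2550

¥16955 > ¥2550, so the mainline income levy governs.

¥16955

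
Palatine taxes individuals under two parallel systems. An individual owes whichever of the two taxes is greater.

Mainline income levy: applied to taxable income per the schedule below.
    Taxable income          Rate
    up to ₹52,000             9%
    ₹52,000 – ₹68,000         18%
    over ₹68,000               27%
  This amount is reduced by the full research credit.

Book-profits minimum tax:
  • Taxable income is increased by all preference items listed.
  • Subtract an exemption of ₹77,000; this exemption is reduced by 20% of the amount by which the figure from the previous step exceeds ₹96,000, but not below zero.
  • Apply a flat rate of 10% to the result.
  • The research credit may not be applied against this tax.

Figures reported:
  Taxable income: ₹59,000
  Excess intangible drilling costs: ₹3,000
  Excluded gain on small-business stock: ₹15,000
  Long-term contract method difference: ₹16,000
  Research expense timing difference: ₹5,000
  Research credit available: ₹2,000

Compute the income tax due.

₹3,940

Mainline income levy:
  ₹52,000 × 9% = ₹4,680
  ₹7,000 × 18% = ₹1,260
  → ₹5,940
  Less research credit ₹2,000 → ₹3,940

Book-profits minimum tax:
  Adjusted income: ₹59,000 + ₹3,000 + ₹15,000 + ₹16,000 + ₹5,000 = ₹98,000
  Exemption: ₹77,000 − 20% × (₹98,000 − ₹96,000) = ₹77,000 − ₹400 = ₹76,600
  Base: ₹98,000 − ₹76,600 = ₹21,400
  ₹21,400 × 10% = ₹2,140

₹3,940 > ₹2,140, so the mainline income levy governs.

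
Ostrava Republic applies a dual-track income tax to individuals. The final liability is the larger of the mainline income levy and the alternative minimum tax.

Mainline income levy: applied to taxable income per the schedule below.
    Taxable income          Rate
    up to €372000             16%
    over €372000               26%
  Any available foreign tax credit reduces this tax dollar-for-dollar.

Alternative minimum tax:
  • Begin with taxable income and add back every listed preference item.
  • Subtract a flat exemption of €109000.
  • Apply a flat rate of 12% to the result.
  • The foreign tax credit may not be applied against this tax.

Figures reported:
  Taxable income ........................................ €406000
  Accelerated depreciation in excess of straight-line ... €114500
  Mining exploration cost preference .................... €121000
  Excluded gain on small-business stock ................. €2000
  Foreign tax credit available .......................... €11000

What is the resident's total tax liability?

Alternative minimum tax:
  Adjusted income: €406000 + €114500 + €121000 + €2000 = €643500
  Less exemption €109000 → base €534500
  €534500 × 12% = €64140

Mainline income levy:
  €372000 × 16% = €59520
  €34000 × 26% = €8840
  → €68360
  Less foreign tax credit €11000 → €57360

€64140 > €57360, so the alternative minimum tax is the binding amount.

€64140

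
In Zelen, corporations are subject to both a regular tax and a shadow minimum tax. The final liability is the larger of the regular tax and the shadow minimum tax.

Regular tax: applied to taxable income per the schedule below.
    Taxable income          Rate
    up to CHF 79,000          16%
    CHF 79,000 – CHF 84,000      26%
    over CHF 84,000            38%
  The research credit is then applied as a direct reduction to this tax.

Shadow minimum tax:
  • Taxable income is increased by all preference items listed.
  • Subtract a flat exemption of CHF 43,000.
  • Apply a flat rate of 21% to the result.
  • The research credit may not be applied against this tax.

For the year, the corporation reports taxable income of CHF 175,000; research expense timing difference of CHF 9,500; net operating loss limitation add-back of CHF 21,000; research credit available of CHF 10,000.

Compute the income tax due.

CHF 38,520

Regular tax:
  CHF 79,000 × 16% = CHF 12,640
  CHF 5,000 × 26% = CHF 1,300
  CHF 91,000 × 38% = CHF 34,580
  → CHF 48,520
  Less research credit CHF 10,000 → CHF 38,520

Shadow minimum tax:
  Adjusted income: CHF 175,000 + CHF 9,500 + CHF 21,000 = CHF 205,500
  Less exemption CHF 43,000 → base CHF 162,500
  CHF 162,500 × 21% = CHF 34,125

CHF 38,520 > CHF 34,125, so the regular tax governs.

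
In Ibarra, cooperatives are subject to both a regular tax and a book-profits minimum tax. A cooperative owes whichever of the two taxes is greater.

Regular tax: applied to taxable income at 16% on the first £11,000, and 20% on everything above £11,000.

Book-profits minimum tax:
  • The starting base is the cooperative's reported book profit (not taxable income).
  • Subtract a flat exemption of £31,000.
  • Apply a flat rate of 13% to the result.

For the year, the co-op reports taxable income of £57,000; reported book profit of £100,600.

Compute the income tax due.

Regular tax:
  £11,000 × 16% = £1,760
  £46,000 × 20% = £9,200
  → £10,960

Book-profits minimum tax:
  Base (reported book profit): £100,600
  Less exemption £31,000 → base £69,600
  £69,600 × 13% = £9,048

£10,960 > £9,048, so the regular tax governs.

£10,960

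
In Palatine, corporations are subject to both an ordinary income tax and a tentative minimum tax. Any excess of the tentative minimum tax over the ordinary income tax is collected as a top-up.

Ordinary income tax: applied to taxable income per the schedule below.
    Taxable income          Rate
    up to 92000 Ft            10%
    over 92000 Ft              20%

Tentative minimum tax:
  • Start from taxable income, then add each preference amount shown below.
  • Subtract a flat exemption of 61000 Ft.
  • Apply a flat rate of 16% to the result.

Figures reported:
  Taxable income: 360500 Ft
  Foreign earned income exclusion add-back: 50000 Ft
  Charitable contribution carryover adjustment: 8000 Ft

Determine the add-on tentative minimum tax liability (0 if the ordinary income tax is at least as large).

Ordinary income tax:
  92000 Ft × 10% = 9200 Ft
  268500 Ft × 20% = 53700 Ft
  → 62900 Ft

Tentative minimum tax:
  Adjusted income: 360500 Ft + 50000 Ft + 8000 Ft = 418500 Ft
  Less exemption 61000 Ft → base 357500 Ft
  357500 Ft × 16% = 57200 Ft

57200 Ft ≤ 62900 Ft, so no add-on is due.

0 Ft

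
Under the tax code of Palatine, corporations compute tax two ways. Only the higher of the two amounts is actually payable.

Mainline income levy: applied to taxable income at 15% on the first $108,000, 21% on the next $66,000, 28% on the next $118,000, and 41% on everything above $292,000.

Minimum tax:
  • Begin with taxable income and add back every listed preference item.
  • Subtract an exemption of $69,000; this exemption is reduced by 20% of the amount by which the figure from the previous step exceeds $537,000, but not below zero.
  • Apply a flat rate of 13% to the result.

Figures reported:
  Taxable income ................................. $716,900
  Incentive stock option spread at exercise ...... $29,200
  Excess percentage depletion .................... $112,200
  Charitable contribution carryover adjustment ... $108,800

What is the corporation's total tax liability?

Mainline income levy:
  $108,000 × 15% = $16,200
  $66,000 × 21% = $13,860
  $118,000 × 28% = $33,040
  $424,900 × 41% = $174,209
  → $237,309

Minimum tax:
  Adjusted income: $716,900 + $29,200 + $112,200 + $108,800 = $967,100
  Exemption: 20% × ($967,100 − $537,000) = $86,020 ≥ $69,000, so the exemption is fully phased out
  Base: $967,100 − $0 = $967,100
  $967,100 × 13% = $125,723

$237,309 > $125,723, so the mainline income levy governs.

$237,309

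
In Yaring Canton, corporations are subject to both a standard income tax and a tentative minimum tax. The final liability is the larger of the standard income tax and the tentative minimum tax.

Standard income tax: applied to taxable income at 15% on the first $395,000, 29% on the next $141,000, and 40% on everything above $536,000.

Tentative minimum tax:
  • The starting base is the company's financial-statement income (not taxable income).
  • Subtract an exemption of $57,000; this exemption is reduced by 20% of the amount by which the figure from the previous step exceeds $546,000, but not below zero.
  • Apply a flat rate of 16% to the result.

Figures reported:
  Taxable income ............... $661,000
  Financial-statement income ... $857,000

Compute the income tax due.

Standard income tax:
  $395,000 × 15% = $59,250
  $141,000 × 29% = $40,890
  $125,000 × 40% = $50,000
  → $150,140

Tentative minimum tax:
  Base (financial-statement income): $857,000
  Exemption: 20% × ($857,000 − $546,000) = $62,200 ≥ $57,000, so the exemption is fully phased out
  Base: $857,000 − $0 = $857,000
  $857,000 × 16% = $137,120

$150,140 > $137,120, so the standard income tax governs.

$150,140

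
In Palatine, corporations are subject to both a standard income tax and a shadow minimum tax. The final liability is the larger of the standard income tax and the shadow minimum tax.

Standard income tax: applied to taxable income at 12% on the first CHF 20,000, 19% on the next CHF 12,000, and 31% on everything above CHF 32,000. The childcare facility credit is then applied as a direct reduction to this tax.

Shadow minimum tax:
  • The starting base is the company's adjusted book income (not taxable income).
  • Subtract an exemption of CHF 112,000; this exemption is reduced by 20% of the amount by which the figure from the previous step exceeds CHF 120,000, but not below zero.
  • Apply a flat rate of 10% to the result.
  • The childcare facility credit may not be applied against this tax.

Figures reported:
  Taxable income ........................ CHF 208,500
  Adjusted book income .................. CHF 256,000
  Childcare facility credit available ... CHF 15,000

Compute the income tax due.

Standard income tax:
  CHF 20,000 × 12% = CHF 2,400
  CHF 12,000 × 19% = CHF 2,280
  CHF 176,500 × 31% = CHF 54,715
  → CHF 59,395
  Less childcare facility credit CHF 15,000 → CHF 44,395

Shadow minimum tax:
  Base (adjusted book income): CHF 256,000
  Exemption: CHF 112,000 − 20% × (CHF 256,000 − CHF 120,000) = CHF 112,000 − CHF 27,200 = CHF 84,800
  Base: CHF 256,000 − CHF 84,800 = CHF 171,200
  CHF 171,200 × 10% = CHF 17,120

CHF 44,395 > CHF 17,120, so the standard income tax governs.

CHF 44,395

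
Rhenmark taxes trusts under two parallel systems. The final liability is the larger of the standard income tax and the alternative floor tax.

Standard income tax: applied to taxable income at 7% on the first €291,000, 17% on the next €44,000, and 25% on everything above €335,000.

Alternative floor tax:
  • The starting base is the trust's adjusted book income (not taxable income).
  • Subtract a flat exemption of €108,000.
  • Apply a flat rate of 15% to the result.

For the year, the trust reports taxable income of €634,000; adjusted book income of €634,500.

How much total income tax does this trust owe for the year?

€102,600

Standard income tax:
  €291,000 × 7% = €20,370
  €44,000 × 17% = €7,480
  €299,000 × 25% = €74,750
  → €102,600

Alternative floor tax:
  Base (adjusted book income): €634,500
  Less exemption €108,000 → base €526,500
  €526,500 × 15% = €78,975

€102,600 > €78,975, so the standard income tax governs.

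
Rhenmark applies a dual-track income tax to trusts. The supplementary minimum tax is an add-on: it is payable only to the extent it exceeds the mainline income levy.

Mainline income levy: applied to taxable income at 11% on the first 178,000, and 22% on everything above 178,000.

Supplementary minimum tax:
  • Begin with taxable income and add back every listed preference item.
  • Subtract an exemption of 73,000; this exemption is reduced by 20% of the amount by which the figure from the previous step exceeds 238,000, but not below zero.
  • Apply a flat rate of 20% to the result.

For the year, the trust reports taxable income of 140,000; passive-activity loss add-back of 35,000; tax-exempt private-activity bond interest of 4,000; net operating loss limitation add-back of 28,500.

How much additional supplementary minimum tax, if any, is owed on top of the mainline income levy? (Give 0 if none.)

11,500

Supplementary minimum tax:
  Adjusted income: 140,000 + 35,000 + 4,000 + 28,500 = 207,500
  Exemption: 207,500 ≤ 238,000, so full 73,000 applies
  Base: 207,500 − 73,000 = 134,500
  134,500 × 20% = 26,900

Mainline income levy:
  140,000 × 11% = 15,400

Excess of supplementary minimum tax over mainline income levy: 26,900 − 15,400 = 11,500.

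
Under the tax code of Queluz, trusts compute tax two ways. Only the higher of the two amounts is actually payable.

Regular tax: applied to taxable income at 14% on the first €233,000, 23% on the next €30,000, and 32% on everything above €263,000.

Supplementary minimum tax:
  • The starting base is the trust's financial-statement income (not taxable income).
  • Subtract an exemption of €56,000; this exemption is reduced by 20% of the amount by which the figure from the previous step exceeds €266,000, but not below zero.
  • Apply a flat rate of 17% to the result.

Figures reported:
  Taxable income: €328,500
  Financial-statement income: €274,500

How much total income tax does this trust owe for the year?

€60,480

Supplementary minimum tax:
  Base (financial-statement income): €274,500
  Exemption: €56,000 − 20% × (€274,500 − €266,000) = €56,000 − €1,700 = €54,300
  Base: €274,500 − €54,300 = €220,200
  €220,200 × 17% = €37,434

Regular tax:
  €233,000 × 14% = €32,620
  €30,000 × 23% = €6,900
  €65,500 × 32% = €20,960
  → €60,480

€60,480 > €37,434, so the regular tax governs.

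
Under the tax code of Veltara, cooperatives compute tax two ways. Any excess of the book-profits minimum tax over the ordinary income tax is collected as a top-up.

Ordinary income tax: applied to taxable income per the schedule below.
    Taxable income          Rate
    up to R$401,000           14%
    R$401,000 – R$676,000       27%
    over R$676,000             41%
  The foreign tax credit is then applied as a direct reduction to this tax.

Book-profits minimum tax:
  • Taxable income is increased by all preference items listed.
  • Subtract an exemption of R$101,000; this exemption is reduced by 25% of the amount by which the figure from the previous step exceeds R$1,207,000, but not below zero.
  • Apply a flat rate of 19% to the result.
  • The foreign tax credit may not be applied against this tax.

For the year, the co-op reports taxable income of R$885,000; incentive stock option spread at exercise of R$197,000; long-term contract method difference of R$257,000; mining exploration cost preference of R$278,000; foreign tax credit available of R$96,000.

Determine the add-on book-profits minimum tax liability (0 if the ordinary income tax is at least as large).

Ordinary income tax:
  R$401,000 × 14% = R$56,140
  R$275,000 × 27% = R$74,250
  R$209,000 × 41% = R$85,690
  → R$216,080
  Less foreign tax credit R$96,000 → R$120,080

Book-profits minimum tax:
  Adjusted income: R$885,000 + R$197,000 + R$257,000 + R$278,000 = R$1,617,000
  Exemption: 25% × (R$1,617,000 − R$1,207,000) = R$102,500 ≥ R$101,000, so the exemption is fully phased out
  Base: R$1,617,000 − R$0 = R$1,617,000
  R$1,617,000 × 19% = R$307,230

Excess of book-profits minimum tax over ordinary income tax: R$307,230 − R$120,080 = R$187,150.

R$187,150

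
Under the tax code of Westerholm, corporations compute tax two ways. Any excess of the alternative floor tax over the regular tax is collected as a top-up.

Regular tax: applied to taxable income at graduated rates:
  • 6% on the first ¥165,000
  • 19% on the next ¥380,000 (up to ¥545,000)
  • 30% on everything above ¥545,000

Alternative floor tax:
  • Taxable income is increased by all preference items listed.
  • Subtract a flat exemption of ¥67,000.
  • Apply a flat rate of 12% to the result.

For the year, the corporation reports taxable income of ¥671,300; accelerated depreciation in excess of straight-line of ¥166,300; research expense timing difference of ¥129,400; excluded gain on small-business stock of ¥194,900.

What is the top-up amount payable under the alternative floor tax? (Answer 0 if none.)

¥11,398

Regular tax:
  ¥165,000 × 6% = ¥9,900
  ¥380,000 × 19% = ¥72,200
  ¥126,300 × 30% = ¥37,890
  → ¥119,990

Alternative floor tax:
  Adjusted income: ¥671,300 + ¥166,300 + ¥129,400 + ¥194,900 = ¥1,161,900
  Less exemption ¥67,000 → base ¥1,094,900
  ¥1,094,900 × 12% = ¥131,388

Excess of alternative floor tax over regular tax: ¥131,388 − ¥119,990 = ¥11,398.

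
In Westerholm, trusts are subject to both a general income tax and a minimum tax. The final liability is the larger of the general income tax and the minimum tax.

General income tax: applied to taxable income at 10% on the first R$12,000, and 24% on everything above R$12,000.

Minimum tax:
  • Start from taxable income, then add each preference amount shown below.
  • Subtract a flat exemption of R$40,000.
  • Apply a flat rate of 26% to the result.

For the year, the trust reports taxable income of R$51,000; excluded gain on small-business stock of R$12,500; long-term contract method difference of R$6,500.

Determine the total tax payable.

General income tax:
  R$12,000 × 10% = R$1,200
  R$39,000 × 24% = R$9,360
  → R$10,560

Minimum tax:
  Adjusted income: R$51,000 + R$12,500 + R$6,500 = R$70,000
  Less exemption R$40,000 → base R$30,000
  R$30,000 × 26% = R$7,800

R$10,560 > R$7,800, so the general income tax governs.

R$10,560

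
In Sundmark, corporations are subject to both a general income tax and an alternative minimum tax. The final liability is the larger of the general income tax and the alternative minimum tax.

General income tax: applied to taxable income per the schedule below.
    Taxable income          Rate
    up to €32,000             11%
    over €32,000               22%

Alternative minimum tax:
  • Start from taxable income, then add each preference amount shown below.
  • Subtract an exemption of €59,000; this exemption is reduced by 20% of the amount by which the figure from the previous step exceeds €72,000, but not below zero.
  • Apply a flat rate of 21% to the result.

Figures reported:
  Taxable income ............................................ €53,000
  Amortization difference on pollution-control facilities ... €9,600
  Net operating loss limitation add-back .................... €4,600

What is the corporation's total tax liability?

General income tax:
  €32,000 × 11% = €3,520
  €21,000 × 22% = €4,620
  → €8,140

Alternative minimum tax:
  Adjusted income: €53,000 + €9,600 + €4,600 = €67,200
  Exemption: €67,200 ≤ €72,000, so full €59,000 applies
  Base: €67,200 − €59,000 = €8,200
  €8,200 × 21% = €1,722

€8,140 > €1,722, so the general income tax governs.

€8,140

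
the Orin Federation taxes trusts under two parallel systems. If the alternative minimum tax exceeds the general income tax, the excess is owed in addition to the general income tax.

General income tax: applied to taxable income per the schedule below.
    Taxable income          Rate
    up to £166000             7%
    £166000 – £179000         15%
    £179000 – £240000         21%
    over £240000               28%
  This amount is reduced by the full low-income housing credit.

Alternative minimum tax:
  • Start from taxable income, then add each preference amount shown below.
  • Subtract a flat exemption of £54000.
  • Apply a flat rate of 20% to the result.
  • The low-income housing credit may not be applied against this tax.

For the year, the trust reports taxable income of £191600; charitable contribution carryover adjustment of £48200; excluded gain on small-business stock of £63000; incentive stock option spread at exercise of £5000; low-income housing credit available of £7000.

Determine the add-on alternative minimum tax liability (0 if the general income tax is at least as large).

£41544

General income tax:
  £166000 × 7% = £11620
  £13000 × 15% = £1950
  £12600 × 21% = £2646
  → £16216
  Less low-income housing credit £7000 → £9216

Alternative minimum tax:
  Adjusted income: £191600 + £48200 + £63000 + £5000 = £307800
  Less exemption £54000 → base £253800
  £253800 × 20% = £50760

Excess of alternative minimum tax over general income tax: £50760 − £9216 = £41544.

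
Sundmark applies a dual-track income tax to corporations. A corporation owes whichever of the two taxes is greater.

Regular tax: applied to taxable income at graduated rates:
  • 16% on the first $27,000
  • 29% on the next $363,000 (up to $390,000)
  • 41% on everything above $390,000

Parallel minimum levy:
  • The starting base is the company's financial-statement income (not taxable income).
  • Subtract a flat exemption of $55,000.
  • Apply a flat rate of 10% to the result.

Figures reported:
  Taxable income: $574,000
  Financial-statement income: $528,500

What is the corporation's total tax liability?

$185,030

Regular tax:
  $27,000 × 16% = $4,320
  $363,000 × 29% = $105,270
  $184,000 × 41% = $75,440
  → $185,030

Parallel minimum levy:
  Base (financial-statement income): $528,500
  Less exemption $55,000 → base $473,500
  $473,500 × 10% = $47,350

$185,030 > $47,350, so the regular tax governs.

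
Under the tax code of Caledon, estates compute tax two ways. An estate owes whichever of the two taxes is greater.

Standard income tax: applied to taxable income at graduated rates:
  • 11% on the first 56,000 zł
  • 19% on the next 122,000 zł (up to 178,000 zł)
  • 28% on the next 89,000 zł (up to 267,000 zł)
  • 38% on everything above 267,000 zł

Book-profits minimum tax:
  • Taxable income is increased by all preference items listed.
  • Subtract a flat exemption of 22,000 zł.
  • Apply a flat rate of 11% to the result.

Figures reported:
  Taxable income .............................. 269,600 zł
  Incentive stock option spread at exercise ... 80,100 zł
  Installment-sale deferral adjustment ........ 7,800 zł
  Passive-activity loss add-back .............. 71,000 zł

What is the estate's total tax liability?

55,248 zł

Book-profits minimum tax:
  Adjusted income: 269,600 zł + 80,100 zł + 7,800 zł + 71,000 zł = 428,500 zł
  Less exemption 22,000 zł → base 406,500 zł
  406,500 zł × 11% = 44,715 zł

Standard income tax:
  56,000 zł × 11% = 6,160 zł
  122,000 zł × 19% = 23,180 zł
  89,000 zł × 28% = 24,920 zł
  2,600 zł × 38% = 988 zł
  → 55,248 zł

55,248 zł > 44,715 zł, so the standard income tax governs.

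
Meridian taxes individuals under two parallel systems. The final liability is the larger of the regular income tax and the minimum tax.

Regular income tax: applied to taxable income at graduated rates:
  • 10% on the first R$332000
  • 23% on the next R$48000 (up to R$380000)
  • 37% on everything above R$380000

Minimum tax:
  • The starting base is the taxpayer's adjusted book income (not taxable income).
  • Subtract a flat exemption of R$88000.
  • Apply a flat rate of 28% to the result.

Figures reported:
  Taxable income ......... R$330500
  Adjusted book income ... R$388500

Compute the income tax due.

Regular income tax:
  R$330500 × 10% = R$33050

Minimum tax:
  Base (adjusted book income): R$388500
  Less exemption R$88000 → base R$300500
  R$300500 × 28% = R$84140

R$84140 > R$33050, so the minimum tax is the binding amount.

R$84140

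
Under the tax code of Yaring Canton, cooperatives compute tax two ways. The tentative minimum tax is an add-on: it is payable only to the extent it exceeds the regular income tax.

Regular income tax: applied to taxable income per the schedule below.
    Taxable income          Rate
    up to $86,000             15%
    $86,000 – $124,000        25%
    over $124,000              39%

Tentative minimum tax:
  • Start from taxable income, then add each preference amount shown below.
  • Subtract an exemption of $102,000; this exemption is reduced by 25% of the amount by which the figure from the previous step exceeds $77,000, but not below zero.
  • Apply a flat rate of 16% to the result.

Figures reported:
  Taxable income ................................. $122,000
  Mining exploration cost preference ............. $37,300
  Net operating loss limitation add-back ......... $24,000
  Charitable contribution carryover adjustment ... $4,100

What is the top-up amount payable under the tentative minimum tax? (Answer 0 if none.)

$0

Regular income tax:
  $86,000 × 15% = $12,900
  $36,000 × 25% = $9,000
  → $21,900

Tentative minimum tax:
  Adjusted income: $122,000 + $37,300 + $24,000 + $4,100 = $187,400
  Exemption: $102,000 − 25% × ($187,400 − $77,000) = $102,000 − $27,600 = $74,400
  Base: $187,400 − $74,400 = $113,000
  $113,000 × 16% = $18,080

$18,080 ≤ $21,900, so no add-on is due.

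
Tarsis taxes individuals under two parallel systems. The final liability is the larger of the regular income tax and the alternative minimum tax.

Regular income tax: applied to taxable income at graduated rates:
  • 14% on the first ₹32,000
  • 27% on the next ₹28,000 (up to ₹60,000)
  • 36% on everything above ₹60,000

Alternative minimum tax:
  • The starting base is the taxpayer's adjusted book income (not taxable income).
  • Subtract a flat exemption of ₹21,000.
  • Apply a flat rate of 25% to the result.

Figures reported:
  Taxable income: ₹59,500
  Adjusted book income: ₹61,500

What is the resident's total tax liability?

Regular income tax:
  ₹32,000 × 14% = ₹4,480
  ₹27,500 × 27% = ₹7,425
  → ₹11,905

Alternative minimum tax:
  Base (adjusted book income): ₹61,500
  Less exemption ₹21,000 → base ₹40,500
  ₹40,500 × 25% = ₹10,125

₹11,905 > ₹10,125, so the regular income tax governs.

₹11,905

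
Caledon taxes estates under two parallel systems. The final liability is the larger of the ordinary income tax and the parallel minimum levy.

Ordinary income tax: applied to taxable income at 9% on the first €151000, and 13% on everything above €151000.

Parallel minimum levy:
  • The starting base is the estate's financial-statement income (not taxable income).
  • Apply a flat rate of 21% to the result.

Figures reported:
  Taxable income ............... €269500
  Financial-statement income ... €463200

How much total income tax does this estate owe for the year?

Parallel minimum levy:
  Base (financial-statement income): €463200
  €463200 × 21% = €97272

Ordinary income tax:
  €151000 × 9% = €13590
  €118500 × 13% = €15405
  → €28995

€97272 > €28995, so the parallel minimum levy is the binding amount.

€97272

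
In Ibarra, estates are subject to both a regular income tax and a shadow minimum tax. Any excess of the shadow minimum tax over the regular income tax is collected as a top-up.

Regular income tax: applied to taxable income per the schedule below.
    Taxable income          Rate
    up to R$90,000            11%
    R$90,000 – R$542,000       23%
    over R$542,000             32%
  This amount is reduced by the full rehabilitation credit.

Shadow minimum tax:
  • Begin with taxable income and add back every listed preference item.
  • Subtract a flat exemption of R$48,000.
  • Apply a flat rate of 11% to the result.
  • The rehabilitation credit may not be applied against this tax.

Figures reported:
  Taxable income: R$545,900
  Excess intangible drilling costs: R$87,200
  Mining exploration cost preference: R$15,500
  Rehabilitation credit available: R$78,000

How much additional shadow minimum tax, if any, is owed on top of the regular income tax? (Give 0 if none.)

R$28,958

Shadow minimum tax:
  Adjusted income: R$545,900 + R$87,200 + R$15,500 = R$648,600
  Less exemption R$48,000 → base R$600,600
  R$600,600 × 11% = R$66,066

Regular income tax:
  R$90,000 × 11% = R$9,900
  R$452,000 × 23% = R$103,960
  R$3,900 × 32% = R$1,248
  → R$115,108
  Less rehabilitation credit R$78,000 → R$37,108

Excess of shadow minimum tax over regular income tax: R$66,066 − R$37,108 = R$28,958.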